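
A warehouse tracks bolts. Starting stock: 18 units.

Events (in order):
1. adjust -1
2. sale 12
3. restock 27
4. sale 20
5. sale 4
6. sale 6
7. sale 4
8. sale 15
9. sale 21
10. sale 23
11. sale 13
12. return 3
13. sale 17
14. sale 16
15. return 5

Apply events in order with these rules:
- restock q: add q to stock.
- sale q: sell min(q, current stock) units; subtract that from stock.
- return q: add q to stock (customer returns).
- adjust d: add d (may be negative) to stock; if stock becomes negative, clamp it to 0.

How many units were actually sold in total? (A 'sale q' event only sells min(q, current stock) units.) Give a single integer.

Processing events:
Start: stock = 18
  Event 1 (adjust -1): 18 + -1 = 17
  Event 2 (sale 12): sell min(12,17)=12. stock: 17 - 12 = 5. total_sold = 12
  Event 3 (restock 27): 5 + 27 = 32
  Event 4 (sale 20): sell min(20,32)=20. stock: 32 - 20 = 12. total_sold = 32
  Event 5 (sale 4): sell min(4,12)=4. stock: 12 - 4 = 8. total_sold = 36
  Event 6 (sale 6): sell min(6,8)=6. stock: 8 - 6 = 2. total_sold = 42
  Event 7 (sale 4): sell min(4,2)=2. stock: 2 - 2 = 0. total_sold = 44
  Event 8 (sale 15): sell min(15,0)=0. stock: 0 - 0 = 0. total_sold = 44
  Event 9 (sale 21): sell min(21,0)=0. stock: 0 - 0 = 0. total_sold = 44
  Event 10 (sale 23): sell min(23,0)=0. stock: 0 - 0 = 0. total_sold = 44
  Event 11 (sale 13): sell min(13,0)=0. stock: 0 - 0 = 0. total_sold = 44
  Event 12 (return 3): 0 + 3 = 3
  Event 13 (sale 17): sell min(17,3)=3. stock: 3 - 3 = 0. total_sold = 47
  Event 14 (sale 16): sell min(16,0)=0. stock: 0 - 0 = 0. total_sold = 47
  Event 15 (return 5): 0 + 5 = 5
Final: stock = 5, total_sold = 47

Answer: 47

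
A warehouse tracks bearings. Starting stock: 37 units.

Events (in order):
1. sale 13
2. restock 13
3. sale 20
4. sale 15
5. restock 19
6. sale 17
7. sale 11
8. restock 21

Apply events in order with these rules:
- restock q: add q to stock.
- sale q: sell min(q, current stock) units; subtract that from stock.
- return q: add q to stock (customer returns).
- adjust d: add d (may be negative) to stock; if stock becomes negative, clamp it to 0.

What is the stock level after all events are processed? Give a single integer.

Processing events:
Start: stock = 37
  Event 1 (sale 13): sell min(13,37)=13. stock: 37 - 13 = 24. total_sold = 13
  Event 2 (restock 13): 24 + 13 = 37
  Event 3 (sale 20): sell min(20,37)=20. stock: 37 - 20 = 17. total_sold = 33
  Event 4 (sale 15): sell min(15,17)=15. stock: 17 - 15 = 2. total_sold = 48
  Event 5 (restock 19): 2 + 19 = 21
  Event 6 (sale 17): sell min(17,21)=17. stock: 21 - 17 = 4. total_sold = 65
  Event 7 (sale 11): sell min(11,4)=4. stock: 4 - 4 = 0. total_sold = 69
  Event 8 (restock 21): 0 + 21 = 21
Final: stock = 21, total_sold = 69

Answer: 21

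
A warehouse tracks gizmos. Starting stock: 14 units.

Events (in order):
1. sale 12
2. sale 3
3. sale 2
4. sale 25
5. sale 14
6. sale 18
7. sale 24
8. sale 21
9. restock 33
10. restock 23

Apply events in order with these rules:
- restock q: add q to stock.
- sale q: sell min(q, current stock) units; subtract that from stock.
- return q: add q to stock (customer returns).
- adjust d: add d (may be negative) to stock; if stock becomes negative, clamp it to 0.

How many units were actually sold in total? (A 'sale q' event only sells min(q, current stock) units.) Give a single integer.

Processing events:
Start: stock = 14
  Event 1 (sale 12): sell min(12,14)=12. stock: 14 - 12 = 2. total_sold = 12
  Event 2 (sale 3): sell min(3,2)=2. stock: 2 - 2 = 0. total_sold = 14
  Event 3 (sale 2): sell min(2,0)=0. stock: 0 - 0 = 0. total_sold = 14
  Event 4 (sale 25): sell min(25,0)=0. stock: 0 - 0 = 0. total_sold = 14
  Event 5 (sale 14): sell min(14,0)=0. stock: 0 - 0 = 0. total_sold = 14
  Event 6 (sale 18): sell min(18,0)=0. stock: 0 - 0 = 0. total_sold = 14
  Event 7 (sale 24): sell min(24,0)=0. stock: 0 - 0 = 0. total_sold = 14
  Event 8 (sale 21): sell min(21,0)=0. stock: 0 - 0 = 0. total_sold = 14
  Event 9 (restock 33): 0 + 33 = 33
  Event 10 (restock 23): 33 + 23 = 56
Final: stock = 56, total_sold = 14

Answer: 14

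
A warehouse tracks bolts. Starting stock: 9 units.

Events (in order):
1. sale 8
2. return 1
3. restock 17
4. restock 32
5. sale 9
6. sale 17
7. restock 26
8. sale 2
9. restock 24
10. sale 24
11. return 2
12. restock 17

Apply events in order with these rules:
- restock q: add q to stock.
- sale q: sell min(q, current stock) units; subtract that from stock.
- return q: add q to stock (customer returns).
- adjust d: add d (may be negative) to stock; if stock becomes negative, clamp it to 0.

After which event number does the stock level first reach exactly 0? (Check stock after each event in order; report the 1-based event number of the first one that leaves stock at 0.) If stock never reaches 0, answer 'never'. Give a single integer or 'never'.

Processing events:
Start: stock = 9
  Event 1 (sale 8): sell min(8,9)=8. stock: 9 - 8 = 1. total_sold = 8
  Event 2 (return 1): 1 + 1 = 2
  Event 3 (restock 17): 2 + 17 = 19
  Event 4 (restock 32): 19 + 32 = 51
  Event 5 (sale 9): sell min(9,51)=9. stock: 51 - 9 = 42. total_sold = 17
  Event 6 (sale 17): sell min(17,42)=17. stock: 42 - 17 = 25. total_sold = 34
  Event 7 (restock 26): 25 + 26 = 51
  Event 8 (sale 2): sell min(2,51)=2. stock: 51 - 2 = 49. total_sold = 36
  Event 9 (restock 24): 49 + 24 = 73
  Event 10 (sale 24): sell min(24,73)=24. stock: 73 - 24 = 49. total_sold = 60
  Event 11 (return 2): 49 + 2 = 51
  Event 12 (restock 17): 51 + 17 = 68
Final: stock = 68, total_sold = 60

Stock never reaches 0.

Answer: never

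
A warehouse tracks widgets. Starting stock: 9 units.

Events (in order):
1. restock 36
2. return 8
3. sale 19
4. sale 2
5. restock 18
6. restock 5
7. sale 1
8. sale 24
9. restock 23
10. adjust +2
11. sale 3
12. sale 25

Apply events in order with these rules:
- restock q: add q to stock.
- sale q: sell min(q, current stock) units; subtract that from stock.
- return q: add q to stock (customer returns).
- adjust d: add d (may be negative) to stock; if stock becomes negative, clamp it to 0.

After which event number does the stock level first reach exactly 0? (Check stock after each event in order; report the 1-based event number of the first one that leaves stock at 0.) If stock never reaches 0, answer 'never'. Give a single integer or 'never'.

Answer: never

Derivation:
Processing events:
Start: stock = 9
  Event 1 (restock 36): 9 + 36 = 45
  Event 2 (return 8): 45 + 8 = 53
  Event 3 (sale 19): sell min(19,53)=19. stock: 53 - 19 = 34. total_sold = 19
  Event 4 (sale 2): sell min(2,34)=2. stock: 34 - 2 = 32. total_sold = 21
  Event 5 (restock 18): 32 + 18 = 50
  Event 6 (restock 5): 50 + 5 = 55
  Event 7 (sale 1): sell min(1,55)=1. stock: 55 - 1 = 54. total_sold = 22
  Event 8 (sale 24): sell min(24,54)=24. stock: 54 - 24 = 30. total_sold = 46
  Event 9 (restock 23): 30 + 23 = 53
  Event 10 (adjust +2): 53 + 2 = 55
  Event 11 (sale 3): sell min(3,55)=3. stock: 55 - 3 = 52. total_sold = 49
  Event 12 (sale 25): sell min(25,52)=25. stock: 52 - 25 = 27. total_sold = 74
Final: stock = 27, total_sold = 74

Stock never reaches 0.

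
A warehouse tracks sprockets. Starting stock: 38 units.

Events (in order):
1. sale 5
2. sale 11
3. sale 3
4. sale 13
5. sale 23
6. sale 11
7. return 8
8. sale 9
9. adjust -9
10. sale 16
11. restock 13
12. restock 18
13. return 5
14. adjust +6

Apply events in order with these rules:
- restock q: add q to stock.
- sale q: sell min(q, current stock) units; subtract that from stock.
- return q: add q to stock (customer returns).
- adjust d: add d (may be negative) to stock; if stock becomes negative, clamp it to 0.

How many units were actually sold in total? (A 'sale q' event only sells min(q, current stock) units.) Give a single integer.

Processing events:
Start: stock = 38
  Event 1 (sale 5): sell min(5,38)=5. stock: 38 - 5 = 33. total_sold = 5
  Event 2 (sale 11): sell min(11,33)=11. stock: 33 - 11 = 22. total_sold = 16
  Event 3 (sale 3): sell min(3,22)=3. stock: 22 - 3 = 19. total_sold = 19
  Event 4 (sale 13): sell min(13,19)=13. stock: 19 - 13 = 6. total_sold = 32
  Event 5 (sale 23): sell min(23,6)=6. stock: 6 - 6 = 0. total_sold = 38
  Event 6 (sale 11): sell min(11,0)=0. stock: 0 - 0 = 0. total_sold = 38
  Event 7 (return 8): 0 + 8 = 8
  Event 8 (sale 9): sell min(9,8)=8. stock: 8 - 8 = 0. total_sold = 46
  Event 9 (adjust -9): 0 + -9 = 0 (clamped to 0)
  Event 10 (sale 16): sell min(16,0)=0. stock: 0 - 0 = 0. total_sold = 46
  Event 11 (restock 13): 0 + 13 = 13
  Event 12 (restock 18): 13 + 18 = 31
  Event 13 (return 5): 31 + 5 = 36
  Event 14 (adjust +6): 36 + 6 = 42
Final: stock = 42, total_sold = 46

Answer: 46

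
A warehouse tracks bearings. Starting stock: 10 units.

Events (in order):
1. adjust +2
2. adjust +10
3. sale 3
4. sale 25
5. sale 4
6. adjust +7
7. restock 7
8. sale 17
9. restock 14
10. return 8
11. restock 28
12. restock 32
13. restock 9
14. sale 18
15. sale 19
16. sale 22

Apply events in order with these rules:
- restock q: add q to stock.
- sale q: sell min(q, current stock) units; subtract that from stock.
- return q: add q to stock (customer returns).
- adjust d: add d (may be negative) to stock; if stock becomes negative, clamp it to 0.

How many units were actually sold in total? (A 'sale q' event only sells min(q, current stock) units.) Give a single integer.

Answer: 95

Derivation:
Processing events:
Start: stock = 10
  Event 1 (adjust +2): 10 + 2 = 12
  Event 2 (adjust +10): 12 + 10 = 22
  Event 3 (sale 3): sell min(3,22)=3. stock: 22 - 3 = 19. total_sold = 3
  Event 4 (sale 25): sell min(25,19)=19. stock: 19 - 19 = 0. total_sold = 22
  Event 5 (sale 4): sell min(4,0)=0. stock: 0 - 0 = 0. total_sold = 22
  Event 6 (adjust +7): 0 + 7 = 7
  Event 7 (restock 7): 7 + 7 = 14
  Event 8 (sale 17): sell min(17,14)=14. stock: 14 - 14 = 0. total_sold = 36
  Event 9 (restock 14): 0 + 14 = 14
  Event 10 (return 8): 14 + 8 = 22
  Event 11 (restock 28): 22 + 28 = 50
  Event 12 (restock 32): 50 + 32 = 82
  Event 13 (restock 9): 82 + 9 = 91
  Event 14 (sale 18): sell min(18,91)=18. stock: 91 - 18 = 73. total_sold = 54
  Event 15 (sale 19): sell min(19,73)=19. stock: 73 - 19 = 54. total_sold = 73
  Event 16 (sale 22): sell min(22,54)=22. stock: 54 - 22 = 32. total_sold = 95
Final: stock = 32, total_sold = 95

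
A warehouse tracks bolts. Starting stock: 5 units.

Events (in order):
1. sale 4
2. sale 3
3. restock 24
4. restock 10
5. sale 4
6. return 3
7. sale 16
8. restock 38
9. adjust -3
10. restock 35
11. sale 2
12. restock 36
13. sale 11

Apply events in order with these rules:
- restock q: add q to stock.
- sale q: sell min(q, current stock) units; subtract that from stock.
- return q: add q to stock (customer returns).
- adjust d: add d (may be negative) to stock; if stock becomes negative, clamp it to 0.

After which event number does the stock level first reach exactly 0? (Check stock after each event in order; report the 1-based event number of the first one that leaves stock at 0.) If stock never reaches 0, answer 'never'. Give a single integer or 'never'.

Answer: 2

Derivation:
Processing events:
Start: stock = 5
  Event 1 (sale 4): sell min(4,5)=4. stock: 5 - 4 = 1. total_sold = 4
  Event 2 (sale 3): sell min(3,1)=1. stock: 1 - 1 = 0. total_sold = 5
  Event 3 (restock 24): 0 + 24 = 24
  Event 4 (restock 10): 24 + 10 = 34
  Event 5 (sale 4): sell min(4,34)=4. stock: 34 - 4 = 30. total_sold = 9
  Event 6 (return 3): 30 + 3 = 33
  Event 7 (sale 16): sell min(16,33)=16. stock: 33 - 16 = 17. total_sold = 25
  Event 8 (restock 38): 17 + 38 = 55
  Event 9 (adjust -3): 55 + -3 = 52
  Event 10 (restock 35): 52 + 35 = 87
  Event 11 (sale 2): sell min(2,87)=2. stock: 87 - 2 = 85. total_sold = 27
  Event 12 (restock 36): 85 + 36 = 121
  Event 13 (sale 11): sell min(11,121)=11. stock: 121 - 11 = 110. total_sold = 38
Final: stock = 110, total_sold = 38

First zero at event 2.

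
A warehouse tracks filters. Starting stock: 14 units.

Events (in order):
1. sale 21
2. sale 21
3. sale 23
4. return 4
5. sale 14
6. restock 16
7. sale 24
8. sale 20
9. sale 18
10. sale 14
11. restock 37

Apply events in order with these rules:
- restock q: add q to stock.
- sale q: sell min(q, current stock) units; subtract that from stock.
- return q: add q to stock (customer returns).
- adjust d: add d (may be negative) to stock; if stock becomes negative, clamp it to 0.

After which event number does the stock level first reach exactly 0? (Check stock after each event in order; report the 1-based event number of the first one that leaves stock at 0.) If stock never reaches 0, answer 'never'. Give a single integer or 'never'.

Answer: 1

Derivation:
Processing events:
Start: stock = 14
  Event 1 (sale 21): sell min(21,14)=14. stock: 14 - 14 = 0. total_sold = 14
  Event 2 (sale 21): sell min(21,0)=0. stock: 0 - 0 = 0. total_sold = 14
  Event 3 (sale 23): sell min(23,0)=0. stock: 0 - 0 = 0. total_sold = 14
  Event 4 (return 4): 0 + 4 = 4
  Event 5 (sale 14): sell min(14,4)=4. stock: 4 - 4 = 0. total_sold = 18
  Event 6 (restock 16): 0 + 16 = 16
  Event 7 (sale 24): sell min(24,16)=16. stock: 16 - 16 = 0. total_sold = 34
  Event 8 (sale 20): sell min(20,0)=0. stock: 0 - 0 = 0. total_sold = 34
  Event 9 (sale 18): sell min(18,0)=0. stock: 0 - 0 = 0. total_sold = 34
  Event 10 (sale 14): sell min(14,0)=0. stock: 0 - 0 = 0. total_sold = 34
  Event 11 (restock 37): 0 + 37 = 37
Final: stock = 37, total_sold = 34

First zero at event 1.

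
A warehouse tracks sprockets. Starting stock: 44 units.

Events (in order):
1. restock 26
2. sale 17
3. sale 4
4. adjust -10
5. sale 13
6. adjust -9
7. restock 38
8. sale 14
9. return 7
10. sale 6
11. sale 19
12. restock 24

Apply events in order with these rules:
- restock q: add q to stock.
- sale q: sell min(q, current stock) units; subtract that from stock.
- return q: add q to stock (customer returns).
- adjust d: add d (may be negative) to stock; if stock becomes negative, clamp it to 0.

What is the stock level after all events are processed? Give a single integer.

Processing events:
Start: stock = 44
  Event 1 (restock 26): 44 + 26 = 70
  Event 2 (sale 17): sell min(17,70)=17. stock: 70 - 17 = 53. total_sold = 17
  Event 3 (sale 4): sell min(4,53)=4. stock: 53 - 4 = 49. total_sold = 21
  Event 4 (adjust -10): 49 + -10 = 39
  Event 5 (sale 13): sell min(13,39)=13. stock: 39 - 13 = 26. total_sold = 34
  Event 6 (adjust -9): 26 + -9 = 17
  Event 7 (restock 38): 17 + 38 = 55
  Event 8 (sale 14): sell min(14,55)=14. stock: 55 - 14 = 41. total_sold = 48
  Event 9 (return 7): 41 + 7 = 48
  Event 10 (sale 6): sell min(6,48)=6. stock: 48 - 6 = 42. total_sold = 54
  Event 11 (sale 19): sell min(19,42)=19. stock: 42 - 19 = 23. total_sold = 73
  Event 12 (restock 24): 23 + 24 = 47
Final: stock = 47, total_sold = 73

Answer: 47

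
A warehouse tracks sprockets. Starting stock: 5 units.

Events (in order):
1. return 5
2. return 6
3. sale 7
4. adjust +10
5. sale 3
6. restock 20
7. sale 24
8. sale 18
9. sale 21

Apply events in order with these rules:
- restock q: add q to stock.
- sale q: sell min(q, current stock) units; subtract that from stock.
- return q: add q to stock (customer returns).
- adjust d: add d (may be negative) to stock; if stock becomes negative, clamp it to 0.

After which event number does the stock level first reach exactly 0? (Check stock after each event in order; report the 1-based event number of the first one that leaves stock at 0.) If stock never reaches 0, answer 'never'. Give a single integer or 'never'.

Processing events:
Start: stock = 5
  Event 1 (return 5): 5 + 5 = 10
  Event 2 (return 6): 10 + 6 = 16
  Event 3 (sale 7): sell min(7,16)=7. stock: 16 - 7 = 9. total_sold = 7
  Event 4 (adjust +10): 9 + 10 = 19
  Event 5 (sale 3): sell min(3,19)=3. stock: 19 - 3 = 16. total_sold = 10
  Event 6 (restock 20): 16 + 20 = 36
  Event 7 (sale 24): sell min(24,36)=24. stock: 36 - 24 = 12. total_sold = 34
  Event 8 (sale 18): sell min(18,12)=12. stock: 12 - 12 = 0. total_sold = 46
  Event 9 (sale 21): sell min(21,0)=0. stock: 0 - 0 = 0. total_sold = 46
Final: stock = 0, total_sold = 46

First zero at event 8.

Answer: 8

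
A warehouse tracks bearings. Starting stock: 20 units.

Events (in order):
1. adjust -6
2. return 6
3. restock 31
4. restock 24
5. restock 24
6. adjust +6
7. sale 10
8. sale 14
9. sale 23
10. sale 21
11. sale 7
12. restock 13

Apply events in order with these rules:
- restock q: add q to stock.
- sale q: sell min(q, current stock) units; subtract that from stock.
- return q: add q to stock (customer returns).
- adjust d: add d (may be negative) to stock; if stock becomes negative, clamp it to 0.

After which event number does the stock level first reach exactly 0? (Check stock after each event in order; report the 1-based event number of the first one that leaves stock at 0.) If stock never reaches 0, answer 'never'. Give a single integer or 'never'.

Answer: never

Derivation:
Processing events:
Start: stock = 20
  Event 1 (adjust -6): 20 + -6 = 14
  Event 2 (return 6): 14 + 6 = 20
  Event 3 (restock 31): 20 + 31 = 51
  Event 4 (restock 24): 51 + 24 = 75
  Event 5 (restock 24): 75 + 24 = 99
  Event 6 (adjust +6): 99 + 6 = 105
  Event 7 (sale 10): sell min(10,105)=10. stock: 105 - 10 = 95. total_sold = 10
  Event 8 (sale 14): sell min(14,95)=14. stock: 95 - 14 = 81. total_sold = 24
  Event 9 (sale 23): sell min(23,81)=23. stock: 81 - 23 = 58. total_sold = 47
  Event 10 (sale 21): sell min(21,58)=21. stock: 58 - 21 = 37. total_sold = 68
  Event 11 (sale 7): sell min(7,37)=7. stock: 37 - 7 = 30. total_sold = 75
  Event 12 (restock 13): 30 + 13 = 43
Final: stock = 43, total_sold = 75

Stock never reaches 0.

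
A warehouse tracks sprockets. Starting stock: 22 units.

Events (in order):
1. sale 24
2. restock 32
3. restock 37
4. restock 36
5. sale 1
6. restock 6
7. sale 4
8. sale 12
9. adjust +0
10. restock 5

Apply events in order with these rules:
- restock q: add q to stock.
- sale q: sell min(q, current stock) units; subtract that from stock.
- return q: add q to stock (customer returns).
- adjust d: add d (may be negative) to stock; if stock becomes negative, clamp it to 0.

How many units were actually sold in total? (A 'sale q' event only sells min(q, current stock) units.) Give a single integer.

Answer: 39

Derivation:
Processing events:
Start: stock = 22
  Event 1 (sale 24): sell min(24,22)=22. stock: 22 - 22 = 0. total_sold = 22
  Event 2 (restock 32): 0 + 32 = 32
  Event 3 (restock 37): 32 + 37 = 69
  Event 4 (restock 36): 69 + 36 = 105
  Event 5 (sale 1): sell min(1,105)=1. stock: 105 - 1 = 104. total_sold = 23
  Event 6 (restock 6): 104 + 6 = 110
  Event 7 (sale 4): sell min(4,110)=4. stock: 110 - 4 = 106. total_sold = 27
  Event 8 (sale 12): sell min(12,106)=12. stock: 106 - 12 = 94. total_sold = 39
  Event 9 (adjust +0): 94 + 0 = 94
  Event 10 (restock 5): 94 + 5 = 99
Final: stock = 99, total_sold = 39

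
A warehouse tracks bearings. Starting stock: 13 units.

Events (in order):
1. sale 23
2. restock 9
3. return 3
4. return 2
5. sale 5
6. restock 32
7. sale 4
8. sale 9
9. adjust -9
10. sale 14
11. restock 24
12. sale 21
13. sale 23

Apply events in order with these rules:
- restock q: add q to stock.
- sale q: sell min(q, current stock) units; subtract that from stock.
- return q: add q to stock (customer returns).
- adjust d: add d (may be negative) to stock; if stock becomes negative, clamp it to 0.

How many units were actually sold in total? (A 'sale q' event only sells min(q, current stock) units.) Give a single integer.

Answer: 74

Derivation:
Processing events:
Start: stock = 13
  Event 1 (sale 23): sell min(23,13)=13. stock: 13 - 13 = 0. total_sold = 13
  Event 2 (restock 9): 0 + 9 = 9
  Event 3 (return 3): 9 + 3 = 12
  Event 4 (return 2): 12 + 2 = 14
  Event 5 (sale 5): sell min(5,14)=5. stock: 14 - 5 = 9. total_sold = 18
  Event 6 (restock 32): 9 + 32 = 41
  Event 7 (sale 4): sell min(4,41)=4. stock: 41 - 4 = 37. total_sold = 22
  Event 8 (sale 9): sell min(9,37)=9. stock: 37 - 9 = 28. total_sold = 31
  Event 9 (adjust -9): 28 + -9 = 19
  Event 10 (sale 14): sell min(14,19)=14. stock: 19 - 14 = 5. total_sold = 45
  Event 11 (restock 24): 5 + 24 = 29
  Event 12 (sale 21): sell min(21,29)=21. stock: 29 - 21 = 8. total_sold = 66
  Event 13 (sale 23): sell min(23,8)=8. stock: 8 - 8 = 0. total_sold = 74
Final: stock = 0, total_sold = 74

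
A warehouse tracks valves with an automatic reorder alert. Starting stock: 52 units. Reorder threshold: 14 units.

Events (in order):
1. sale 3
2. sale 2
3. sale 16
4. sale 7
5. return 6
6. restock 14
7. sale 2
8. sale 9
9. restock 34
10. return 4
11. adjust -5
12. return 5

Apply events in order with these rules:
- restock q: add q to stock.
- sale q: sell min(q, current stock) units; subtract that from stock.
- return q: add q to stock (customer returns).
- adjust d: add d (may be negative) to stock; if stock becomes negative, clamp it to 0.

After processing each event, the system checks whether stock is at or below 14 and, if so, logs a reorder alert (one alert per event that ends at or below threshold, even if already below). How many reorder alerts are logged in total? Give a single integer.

Answer: 0

Derivation:
Processing events:
Start: stock = 52
  Event 1 (sale 3): sell min(3,52)=3. stock: 52 - 3 = 49. total_sold = 3
  Event 2 (sale 2): sell min(2,49)=2. stock: 49 - 2 = 47. total_sold = 5
  Event 3 (sale 16): sell min(16,47)=16. stock: 47 - 16 = 31. total_sold = 21
  Event 4 (sale 7): sell min(7,31)=7. stock: 31 - 7 = 24. total_sold = 28
  Event 5 (return 6): 24 + 6 = 30
  Event 6 (restock 14): 30 + 14 = 44
  Event 7 (sale 2): sell min(2,44)=2. stock: 44 - 2 = 42. total_sold = 30
  Event 8 (sale 9): sell min(9,42)=9. stock: 42 - 9 = 33. total_sold = 39
  Event 9 (restock 34): 33 + 34 = 67
  Event 10 (return 4): 67 + 4 = 71
  Event 11 (adjust -5): 71 + -5 = 66
  Event 12 (return 5): 66 + 5 = 71
Final: stock = 71, total_sold = 39

Checking against threshold 14:
  After event 1: stock=49 > 14
  After event 2: stock=47 > 14
  After event 3: stock=31 > 14
  After event 4: stock=24 > 14
  After event 5: stock=30 > 14
  After event 6: stock=44 > 14
  After event 7: stock=42 > 14
  After event 8: stock=33 > 14
  After event 9: stock=67 > 14
  After event 10: stock=71 > 14
  After event 11: stock=66 > 14
  After event 12: stock=71 > 14
Alert events: []. Count = 0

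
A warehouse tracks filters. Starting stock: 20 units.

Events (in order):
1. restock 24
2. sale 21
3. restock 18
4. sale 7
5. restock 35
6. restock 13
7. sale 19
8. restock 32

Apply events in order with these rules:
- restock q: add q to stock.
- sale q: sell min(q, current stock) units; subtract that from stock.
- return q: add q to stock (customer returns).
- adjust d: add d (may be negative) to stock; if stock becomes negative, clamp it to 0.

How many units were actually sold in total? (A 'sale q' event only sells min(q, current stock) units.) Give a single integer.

Processing events:
Start: stock = 20
  Event 1 (restock 24): 20 + 24 = 44
  Event 2 (sale 21): sell min(21,44)=21. stock: 44 - 21 = 23. total_sold = 21
  Event 3 (restock 18): 23 + 18 = 41
  Event 4 (sale 7): sell min(7,41)=7. stock: 41 - 7 = 34. total_sold = 28
  Event 5 (restock 35): 34 + 35 = 69
  Event 6 (restock 13): 69 + 13 = 82
  Event 7 (sale 19): sell min(19,82)=19. stock: 82 - 19 = 63. total_sold = 47
  Event 8 (restock 32): 63 + 32 = 95
Final: stock = 95, total_sold = 47

Answer: 47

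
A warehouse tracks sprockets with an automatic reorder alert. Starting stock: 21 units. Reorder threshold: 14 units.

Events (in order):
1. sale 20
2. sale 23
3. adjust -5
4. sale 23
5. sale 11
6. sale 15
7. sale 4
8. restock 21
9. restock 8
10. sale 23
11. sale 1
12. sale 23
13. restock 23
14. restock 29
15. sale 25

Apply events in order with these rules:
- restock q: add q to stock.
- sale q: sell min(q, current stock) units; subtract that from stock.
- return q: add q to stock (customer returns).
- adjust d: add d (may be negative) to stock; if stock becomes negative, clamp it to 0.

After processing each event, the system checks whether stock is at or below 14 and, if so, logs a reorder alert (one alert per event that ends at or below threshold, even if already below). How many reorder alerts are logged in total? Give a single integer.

Processing events:
Start: stock = 21
  Event 1 (sale 20): sell min(20,21)=20. stock: 21 - 20 = 1. total_sold = 20
  Event 2 (sale 23): sell min(23,1)=1. stock: 1 - 1 = 0. total_sold = 21
  Event 3 (adjust -5): 0 + -5 = 0 (clamped to 0)
  Event 4 (sale 23): sell min(23,0)=0. stock: 0 - 0 = 0. total_sold = 21
  Event 5 (sale 11): sell min(11,0)=0. stock: 0 - 0 = 0. total_sold = 21
  Event 6 (sale 15): sell min(15,0)=0. stock: 0 - 0 = 0. total_sold = 21
  Event 7 (sale 4): sell min(4,0)=0. stock: 0 - 0 = 0. total_sold = 21
  Event 8 (restock 21): 0 + 21 = 21
  Event 9 (restock 8): 21 + 8 = 29
  Event 10 (sale 23): sell min(23,29)=23. stock: 29 - 23 = 6. total_sold = 44
  Event 11 (sale 1): sell min(1,6)=1. stock: 6 - 1 = 5. total_sold = 45
  Event 12 (sale 23): sell min(23,5)=5. stock: 5 - 5 = 0. total_sold = 50
  Event 13 (restock 23): 0 + 23 = 23
  Event 14 (restock 29): 23 + 29 = 52
  Event 15 (sale 25): sell min(25,52)=25. stock: 52 - 25 = 27. total_sold = 75
Final: stock = 27, total_sold = 75

Checking against threshold 14:
  After event 1: stock=1 <= 14 -> ALERT
  After event 2: stock=0 <= 14 -> ALERT
  After event 3: stock=0 <= 14 -> ALERT
  After event 4: stock=0 <= 14 -> ALERT
  After event 5: stock=0 <= 14 -> ALERT
  After event 6: stock=0 <= 14 -> ALERT
  After event 7: stock=0 <= 14 -> ALERT
  After event 8: stock=21 > 14
  After event 9: stock=29 > 14
  After event 10: stock=6 <= 14 -> ALERT
  After event 11: stock=5 <= 14 -> ALERT
  After event 12: stock=0 <= 14 -> ALERT
  After event 13: stock=23 > 14
  After event 14: stock=52 > 14
  After event 15: stock=27 > 14
Alert events: [1, 2, 3, 4, 5, 6, 7, 10, 11, 12]. Count = 10

Answer: 10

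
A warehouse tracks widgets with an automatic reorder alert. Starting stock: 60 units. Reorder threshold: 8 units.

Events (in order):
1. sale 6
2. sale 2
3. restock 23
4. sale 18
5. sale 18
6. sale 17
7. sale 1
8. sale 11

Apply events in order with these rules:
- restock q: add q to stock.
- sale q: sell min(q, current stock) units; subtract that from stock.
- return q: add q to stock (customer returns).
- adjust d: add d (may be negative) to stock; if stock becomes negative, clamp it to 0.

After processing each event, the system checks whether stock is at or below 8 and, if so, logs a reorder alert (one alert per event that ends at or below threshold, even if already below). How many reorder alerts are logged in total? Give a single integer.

Answer: 0

Derivation:
Processing events:
Start: stock = 60
  Event 1 (sale 6): sell min(6,60)=6. stock: 60 - 6 = 54. total_sold = 6
  Event 2 (sale 2): sell min(2,54)=2. stock: 54 - 2 = 52. total_sold = 8
  Event 3 (restock 23): 52 + 23 = 75
  Event 4 (sale 18): sell min(18,75)=18. stock: 75 - 18 = 57. total_sold = 26
  Event 5 (sale 18): sell min(18,57)=18. stock: 57 - 18 = 39. total_sold = 44
  Event 6 (sale 17): sell min(17,39)=17. stock: 39 - 17 = 22. total_sold = 61
  Event 7 (sale 1): sell min(1,22)=1. stock: 22 - 1 = 21. total_sold = 62
  Event 8 (sale 11): sell min(11,21)=11. stock: 21 - 11 = 10. total_sold = 73
Final: stock = 10, total_sold = 73

Checking against threshold 8:
  After event 1: stock=54 > 8
  After event 2: stock=52 > 8
  After event 3: stock=75 > 8
  After event 4: stock=57 > 8
  After event 5: stock=39 > 8
  After event 6: stock=22 > 8
  After event 7: stock=21 > 8
  After event 8: stock=10 > 8
Alert events: []. Count = 0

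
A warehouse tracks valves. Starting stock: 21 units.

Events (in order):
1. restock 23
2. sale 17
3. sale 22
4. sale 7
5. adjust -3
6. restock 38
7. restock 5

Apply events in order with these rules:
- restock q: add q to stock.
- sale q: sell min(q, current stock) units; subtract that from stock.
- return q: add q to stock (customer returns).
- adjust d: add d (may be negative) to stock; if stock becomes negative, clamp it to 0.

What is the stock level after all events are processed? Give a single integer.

Processing events:
Start: stock = 21
  Event 1 (restock 23): 21 + 23 = 44
  Event 2 (sale 17): sell min(17,44)=17. stock: 44 - 17 = 27. total_sold = 17
  Event 3 (sale 22): sell min(22,27)=22. stock: 27 - 22 = 5. total_sold = 39
  Event 4 (sale 7): sell min(7,5)=5. stock: 5 - 5 = 0. total_sold = 44
  Event 5 (adjust -3): 0 + -3 = 0 (clamped to 0)
  Event 6 (restock 38): 0 + 38 = 38
  Event 7 (restock 5): 38 + 5 = 43
Final: stock = 43, total_sold = 44

Answer: 43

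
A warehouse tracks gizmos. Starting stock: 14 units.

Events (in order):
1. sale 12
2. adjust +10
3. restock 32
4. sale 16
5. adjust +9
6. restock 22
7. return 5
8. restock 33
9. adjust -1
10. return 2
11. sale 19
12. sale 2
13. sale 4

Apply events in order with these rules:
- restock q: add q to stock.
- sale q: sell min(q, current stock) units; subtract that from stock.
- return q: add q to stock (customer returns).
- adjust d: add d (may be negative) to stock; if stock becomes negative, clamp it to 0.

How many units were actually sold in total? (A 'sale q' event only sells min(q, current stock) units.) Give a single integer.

Processing events:
Start: stock = 14
  Event 1 (sale 12): sell min(12,14)=12. stock: 14 - 12 = 2. total_sold = 12
  Event 2 (adjust +10): 2 + 10 = 12
  Event 3 (restock 32): 12 + 32 = 44
  Event 4 (sale 16): sell min(16,44)=16. stock: 44 - 16 = 28. total_sold = 28
  Event 5 (adjust +9): 28 + 9 = 37
  Event 6 (restock 22): 37 + 22 = 59
  Event 7 (return 5): 59 + 5 = 64
  Event 8 (restock 33): 64 + 33 = 97
  Event 9 (adjust -1): 97 + -1 = 96
  Event 10 (return 2): 96 + 2 = 98
  Event 11 (sale 19): sell min(19,98)=19. stock: 98 - 19 = 79. total_sold = 47
  Event 12 (sale 2): sell min(2,79)=2. stock: 79 - 2 = 77. total_sold = 49
  Event 13 (sale 4): sell min(4,77)=4. stock: 77 - 4 = 73. total_sold = 53
Final: stock = 73, total_sold = 53

Answer: 53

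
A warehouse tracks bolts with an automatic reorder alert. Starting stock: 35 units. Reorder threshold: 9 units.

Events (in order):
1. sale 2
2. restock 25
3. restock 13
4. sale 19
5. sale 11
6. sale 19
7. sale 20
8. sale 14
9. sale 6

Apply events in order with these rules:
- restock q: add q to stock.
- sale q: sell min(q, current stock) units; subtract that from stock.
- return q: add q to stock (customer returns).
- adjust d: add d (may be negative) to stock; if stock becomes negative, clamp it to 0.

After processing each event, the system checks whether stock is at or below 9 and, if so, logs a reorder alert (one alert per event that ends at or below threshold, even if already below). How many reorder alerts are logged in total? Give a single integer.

Answer: 3

Derivation:
Processing events:
Start: stock = 35
  Event 1 (sale 2): sell min(2,35)=2. stock: 35 - 2 = 33. total_sold = 2
  Event 2 (restock 25): 33 + 25 = 58
  Event 3 (restock 13): 58 + 13 = 71
  Event 4 (sale 19): sell min(19,71)=19. stock: 71 - 19 = 52. total_sold = 21
  Event 5 (sale 11): sell min(11,52)=11. stock: 52 - 11 = 41. total_sold = 32
  Event 6 (sale 19): sell min(19,41)=19. stock: 41 - 19 = 22. total_sold = 51
  Event 7 (sale 20): sell min(20,22)=20. stock: 22 - 20 = 2. total_sold = 71
  Event 8 (sale 14): sell min(14,2)=2. stock: 2 - 2 = 0. total_sold = 73
  Event 9 (sale 6): sell min(6,0)=0. stock: 0 - 0 = 0. total_sold = 73
Final: stock = 0, total_sold = 73

Checking against threshold 9:
  After event 1: stock=33 > 9
  After event 2: stock=58 > 9
  After event 3: stock=71 > 9
  After event 4: stock=52 > 9
  After event 5: stock=41 > 9
  After event 6: stock=22 > 9
  After event 7: stock=2 <= 9 -> ALERT
  After event 8: stock=0 <= 9 -> ALERT
  After event 9: stock=0 <= 9 -> ALERT
Alert events: [7, 8, 9]. Count = 3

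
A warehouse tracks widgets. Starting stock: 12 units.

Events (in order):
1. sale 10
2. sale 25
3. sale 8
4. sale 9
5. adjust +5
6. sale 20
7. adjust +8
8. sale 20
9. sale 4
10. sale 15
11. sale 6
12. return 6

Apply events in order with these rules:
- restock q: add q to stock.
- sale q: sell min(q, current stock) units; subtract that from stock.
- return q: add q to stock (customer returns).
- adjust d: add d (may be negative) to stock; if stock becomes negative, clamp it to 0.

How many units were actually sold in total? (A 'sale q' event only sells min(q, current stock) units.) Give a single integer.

Answer: 25

Derivation:
Processing events:
Start: stock = 12
  Event 1 (sale 10): sell min(10,12)=10. stock: 12 - 10 = 2. total_sold = 10
  Event 2 (sale 25): sell min(25,2)=2. stock: 2 - 2 = 0. total_sold = 12
  Event 3 (sale 8): sell min(8,0)=0. stock: 0 - 0 = 0. total_sold = 12
  Event 4 (sale 9): sell min(9,0)=0. stock: 0 - 0 = 0. total_sold = 12
  Event 5 (adjust +5): 0 + 5 = 5
  Event 6 (sale 20): sell min(20,5)=5. stock: 5 - 5 = 0. total_sold = 17
  Event 7 (adjust +8): 0 + 8 = 8
  Event 8 (sale 20): sell min(20,8)=8. stock: 8 - 8 = 0. total_sold = 25
  Event 9 (sale 4): sell min(4,0)=0. stock: 0 - 0 = 0. total_sold = 25
  Event 10 (sale 15): sell min(15,0)=0. stock: 0 - 0 = 0. total_sold = 25
  Event 11 (sale 6): sell min(6,0)=0. stock: 0 - 0 = 0. total_sold = 25
  Event 12 (return 6): 0 + 6 = 6
Final: stock = 6, total_sold = 25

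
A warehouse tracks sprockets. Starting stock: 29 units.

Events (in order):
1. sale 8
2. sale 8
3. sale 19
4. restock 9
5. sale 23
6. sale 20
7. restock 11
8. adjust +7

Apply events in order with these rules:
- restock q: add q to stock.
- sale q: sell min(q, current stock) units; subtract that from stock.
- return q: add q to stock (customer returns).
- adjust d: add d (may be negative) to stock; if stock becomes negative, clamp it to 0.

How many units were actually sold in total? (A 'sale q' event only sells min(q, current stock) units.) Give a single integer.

Answer: 38

Derivation:
Processing events:
Start: stock = 29
  Event 1 (sale 8): sell min(8,29)=8. stock: 29 - 8 = 21. total_sold = 8
  Event 2 (sale 8): sell min(8,21)=8. stock: 21 - 8 = 13. total_sold = 16
  Event 3 (sale 19): sell min(19,13)=13. stock: 13 - 13 = 0. total_sold = 29
  Event 4 (restock 9): 0 + 9 = 9
  Event 5 (sale 23): sell min(23,9)=9. stock: 9 - 9 = 0. total_sold = 38
  Event 6 (sale 20): sell min(20,0)=0. stock: 0 - 0 = 0. total_sold = 38
  Event 7 (restock 11): 0 + 11 = 11
  Event 8 (adjust +7): 11 + 7 = 18
Final: stock = 18, total_sold = 38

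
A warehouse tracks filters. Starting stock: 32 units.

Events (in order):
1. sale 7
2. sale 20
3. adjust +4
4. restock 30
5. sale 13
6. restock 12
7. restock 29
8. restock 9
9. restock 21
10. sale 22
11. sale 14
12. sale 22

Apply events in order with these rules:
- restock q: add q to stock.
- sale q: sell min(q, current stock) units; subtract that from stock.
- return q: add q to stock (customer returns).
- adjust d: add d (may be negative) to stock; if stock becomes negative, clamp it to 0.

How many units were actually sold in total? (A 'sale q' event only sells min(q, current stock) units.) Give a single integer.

Processing events:
Start: stock = 32
  Event 1 (sale 7): sell min(7,32)=7. stock: 32 - 7 = 25. total_sold = 7
  Event 2 (sale 20): sell min(20,25)=20. stock: 25 - 20 = 5. total_sold = 27
  Event 3 (adjust +4): 5 + 4 = 9
  Event 4 (restock 30): 9 + 30 = 39
  Event 5 (sale 13): sell min(13,39)=13. stock: 39 - 13 = 26. total_sold = 40
  Event 6 (restock 12): 26 + 12 = 38
  Event 7 (restock 29): 38 + 29 = 67
  Event 8 (restock 9): 67 + 9 = 76
  Event 9 (restock 21): 76 + 21 = 97
  Event 10 (sale 22): sell min(22,97)=22. stock: 97 - 22 = 75. total_sold = 62
  Event 11 (sale 14): sell min(14,75)=14. stock: 75 - 14 = 61. total_sold = 76
  Event 12 (sale 22): sell min(22,61)=22. stock: 61 - 22 = 39. total_sold = 98
Final: stock = 39, total_sold = 98

Answer: 98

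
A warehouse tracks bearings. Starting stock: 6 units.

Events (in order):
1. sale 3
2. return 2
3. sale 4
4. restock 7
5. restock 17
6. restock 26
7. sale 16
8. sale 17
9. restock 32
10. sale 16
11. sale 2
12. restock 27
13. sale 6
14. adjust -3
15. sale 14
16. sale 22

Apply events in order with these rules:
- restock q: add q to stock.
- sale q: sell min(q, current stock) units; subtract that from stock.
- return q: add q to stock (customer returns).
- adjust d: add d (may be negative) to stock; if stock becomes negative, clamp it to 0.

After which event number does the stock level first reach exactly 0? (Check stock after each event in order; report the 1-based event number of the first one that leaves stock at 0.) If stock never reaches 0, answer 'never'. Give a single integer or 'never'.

Answer: never

Derivation:
Processing events:
Start: stock = 6
  Event 1 (sale 3): sell min(3,6)=3. stock: 6 - 3 = 3. total_sold = 3
  Event 2 (return 2): 3 + 2 = 5
  Event 3 (sale 4): sell min(4,5)=4. stock: 5 - 4 = 1. total_sold = 7
  Event 4 (restock 7): 1 + 7 = 8
  Event 5 (restock 17): 8 + 17 = 25
  Event 6 (restock 26): 25 + 26 = 51
  Event 7 (sale 16): sell min(16,51)=16. stock: 51 - 16 = 35. total_sold = 23
  Event 8 (sale 17): sell min(17,35)=17. stock: 35 - 17 = 18. total_sold = 40
  Event 9 (restock 32): 18 + 32 = 50
  Event 10 (sale 16): sell min(16,50)=16. stock: 50 - 16 = 34. total_sold = 56
  Event 11 (sale 2): sell min(2,34)=2. stock: 34 - 2 = 32. total_sold = 58
  Event 12 (restock 27): 32 + 27 = 59
  Event 13 (sale 6): sell min(6,59)=6. stock: 59 - 6 = 53. total_sold = 64
  Event 14 (adjust -3): 53 + -3 = 50
  Event 15 (sale 14): sell min(14,50)=14. stock: 50 - 14 = 36. total_sold = 78
  Event 16 (sale 22): sell min(22,36)=22. stock: 36 - 22 = 14. total_sold = 100
Final: stock = 14, total_sold = 100

Stock never reaches 0.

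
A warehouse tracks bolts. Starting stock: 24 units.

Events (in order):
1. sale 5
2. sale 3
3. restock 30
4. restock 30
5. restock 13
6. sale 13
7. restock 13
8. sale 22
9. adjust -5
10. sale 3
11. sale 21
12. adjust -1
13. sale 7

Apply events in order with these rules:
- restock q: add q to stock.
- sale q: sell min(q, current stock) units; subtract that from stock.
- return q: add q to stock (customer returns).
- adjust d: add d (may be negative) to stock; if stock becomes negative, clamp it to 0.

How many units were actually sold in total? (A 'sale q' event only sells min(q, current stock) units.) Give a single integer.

Answer: 74

Derivation:
Processing events:
Start: stock = 24
  Event 1 (sale 5): sell min(5,24)=5. stock: 24 - 5 = 19. total_sold = 5
  Event 2 (sale 3): sell min(3,19)=3. stock: 19 - 3 = 16. total_sold = 8
  Event 3 (restock 30): 16 + 30 = 46
  Event 4 (restock 30): 46 + 30 = 76
  Event 5 (restock 13): 76 + 13 = 89
  Event 6 (sale 13): sell min(13,89)=13. stock: 89 - 13 = 76. total_sold = 21
  Event 7 (restock 13): 76 + 13 = 89
  Event 8 (sale 22): sell min(22,89)=22. stock: 89 - 22 = 67. total_sold = 43
  Event 9 (adjust -5): 67 + -5 = 62
  Event 10 (sale 3): sell min(3,62)=3. stock: 62 - 3 = 59. total_sold = 46
  Event 11 (sale 21): sell min(21,59)=21. stock: 59 - 21 = 38. total_sold = 67
  Event 12 (adjust -1): 38 + -1 = 37
  Event 13 (sale 7): sell min(7,37)=7. stock: 37 - 7 = 30. total_sold = 74
Final: stock = 30, total_sold = 74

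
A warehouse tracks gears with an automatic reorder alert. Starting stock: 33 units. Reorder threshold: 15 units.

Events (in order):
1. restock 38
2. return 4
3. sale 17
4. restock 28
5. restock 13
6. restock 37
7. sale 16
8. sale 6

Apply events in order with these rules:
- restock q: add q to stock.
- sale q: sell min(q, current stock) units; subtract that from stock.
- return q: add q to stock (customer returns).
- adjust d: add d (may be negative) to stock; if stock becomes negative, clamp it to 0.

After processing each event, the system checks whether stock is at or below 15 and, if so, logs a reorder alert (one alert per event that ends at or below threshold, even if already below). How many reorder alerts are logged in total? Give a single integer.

Processing events:
Start: stock = 33
  Event 1 (restock 38): 33 + 38 = 71
  Event 2 (return 4): 71 + 4 = 75
  Event 3 (sale 17): sell min(17,75)=17. stock: 75 - 17 = 58. total_sold = 17
  Event 4 (restock 28): 58 + 28 = 86
  Event 5 (restock 13): 86 + 13 = 99
  Event 6 (restock 37): 99 + 37 = 136
  Event 7 (sale 16): sell min(16,136)=16. stock: 136 - 16 = 120. total_sold = 33
  Event 8 (sale 6): sell min(6,120)=6. stock: 120 - 6 = 114. total_sold = 39
Final: stock = 114, total_sold = 39

Checking against threshold 15:
  After event 1: stock=71 > 15
  After event 2: stock=75 > 15
  After event 3: stock=58 > 15
  After event 4: stock=86 > 15
  After event 5: stock=99 > 15
  After event 6: stock=136 > 15
  After event 7: stock=120 > 15
  After event 8: stock=114 > 15
Alert events: []. Count = 0

Answer: 0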